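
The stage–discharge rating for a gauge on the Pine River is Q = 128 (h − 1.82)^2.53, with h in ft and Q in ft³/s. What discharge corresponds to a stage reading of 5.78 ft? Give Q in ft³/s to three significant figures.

Q = 128 × (5.78 − 1.82)^2.53 = 128 × 3.96^2.53 = 4163 ft³/s

4160 ft³/s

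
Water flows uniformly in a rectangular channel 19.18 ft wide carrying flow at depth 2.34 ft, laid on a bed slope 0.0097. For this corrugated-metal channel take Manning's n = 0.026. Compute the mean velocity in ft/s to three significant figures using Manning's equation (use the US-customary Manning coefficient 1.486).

8.58 ft/s

A = b·y = 19.18 × 2.34 = 44.88 ft²
P = b + 2y = 19.18 + 2×2.34 = 23.86 ft
R = A/P = 44.88/23.86 = 1.881 ft
Q = (1.486/n)·A·R^(2/3)·S^(1/2) = (1.486/0.026) × 44.88 × 1.881^(2/3) × 0.0097^(1/2) = 385.0 ft³/s
V = Q/A = 385.0/44.88 = 8.577 ft/s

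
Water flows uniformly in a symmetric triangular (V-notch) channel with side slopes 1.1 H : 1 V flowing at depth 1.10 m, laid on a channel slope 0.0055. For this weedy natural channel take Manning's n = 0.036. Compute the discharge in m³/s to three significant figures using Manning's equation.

1.51 m³/s

A = z·y² = 1.1×1.10² = 1.331 m²
P = 2y√(1+z²) = 2×1.10×√(1+1.1²) = 3.271 m
R = A/P = 1.331/3.271 = 0.4070 m
Q = (1/n)·A·R^(2/3)·S^(1/2) = (1/0.036) × 1.331 × 0.4070^(2/3) × 0.0055^(1/2) = 1.506 m³/s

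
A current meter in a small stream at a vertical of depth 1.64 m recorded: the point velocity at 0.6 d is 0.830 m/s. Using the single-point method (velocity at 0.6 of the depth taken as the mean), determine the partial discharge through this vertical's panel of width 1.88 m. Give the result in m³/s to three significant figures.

2.56 m³/s

v̄ = v₀.₆ = 0.830 m/s
q = v̄ × d × w = 0.8300 × 1.64 × 1.88 = 2.559 m³/s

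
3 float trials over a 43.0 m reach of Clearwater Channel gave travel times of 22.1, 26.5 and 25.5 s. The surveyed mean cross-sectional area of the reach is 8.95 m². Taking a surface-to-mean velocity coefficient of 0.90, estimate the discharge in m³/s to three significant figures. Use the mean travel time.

14.0 m³/s

t̄ = (22.1 + 26.5 + 25.5) / 3 = 24.7 s
v_surface = L / t̄ = 43.0 / 24.7 = 1.741 m/s
v_mean = 0.90 × 1.741 = 1.567 m/s
Q = A × v_mean = 8.95 × 1.567 = 14.02 m³/s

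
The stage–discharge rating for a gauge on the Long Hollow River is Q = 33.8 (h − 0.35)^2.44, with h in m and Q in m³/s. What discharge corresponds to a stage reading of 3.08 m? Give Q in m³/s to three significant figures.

392 m³/s

Q = 33.8 × (3.08 − 0.35)^2.44 = 33.8 × 2.73^2.44 = 391.9 m³/s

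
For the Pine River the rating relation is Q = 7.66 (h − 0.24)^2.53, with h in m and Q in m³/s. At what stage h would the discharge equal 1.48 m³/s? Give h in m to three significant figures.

0.762 m

h − h₀ = (Q/C)^(1/b) = (1.48/7.66)^(1/2.53) = 0.5222 m
h = 0.24 + 0.5222 = 0.7622 m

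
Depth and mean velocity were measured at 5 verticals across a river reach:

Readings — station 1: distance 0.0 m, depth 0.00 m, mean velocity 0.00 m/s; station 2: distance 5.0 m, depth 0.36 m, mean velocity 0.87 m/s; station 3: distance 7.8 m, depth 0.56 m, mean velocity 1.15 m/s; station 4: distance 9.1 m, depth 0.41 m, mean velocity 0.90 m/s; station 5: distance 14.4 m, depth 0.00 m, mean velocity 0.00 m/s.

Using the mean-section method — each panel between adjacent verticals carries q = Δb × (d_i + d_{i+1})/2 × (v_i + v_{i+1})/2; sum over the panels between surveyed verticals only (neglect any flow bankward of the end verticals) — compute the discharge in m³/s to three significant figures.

Panel 1-2: Δb = 5 m, d̄ = (0.00+0.36)/2 = 0.18, v̄ = (0.00+0.87)/2 = 0.435 → q = 5×0.18×0.435 = 0.3915 m³/s
Panel 2-3: Δb = 2.8 m, d̄ = (0.36+0.56)/2 = 0.46, v̄ = (0.87+1.15)/2 = 1.01 → q = 2.8×0.46×1.01 = 1.301 m³/s
Panel 3-4: Δb = 1.3 m, d̄ = (0.56+0.41)/2 = 0.485, v̄ = (1.15+0.90)/2 = 1.025 → q = 1.3×0.485×1.025 = 0.6463 m³/s
Panel 4-5: Δb = 5.3 m, d̄ = (0.41+0.00)/2 = 0.205, v̄ = (0.90+0.00)/2 = 0.45 → q = 5.3×0.205×0.45 = 0.4889 m³/s
Q = Σ q = 2.828 m³/s

2.83 m³/s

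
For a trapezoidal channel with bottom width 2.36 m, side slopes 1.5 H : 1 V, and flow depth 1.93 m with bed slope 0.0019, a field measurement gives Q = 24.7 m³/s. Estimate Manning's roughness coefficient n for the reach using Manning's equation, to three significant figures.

A = (b + z·y)·y = (2.36 + 1.5×1.93)×1.93 = 10.14 m²
P = b + 2y√(1+z²) = 2.36 + 2×1.93×√(1+1.5²) = 9.319 m
R = A/P = 10.14/9.319 = 1.088 m
n = (1/Q)·A·R^(2/3)·S^(1/2) = (1/24.7) × 10.14 × 1.058 × 0.04359 = 0.01894

0.0189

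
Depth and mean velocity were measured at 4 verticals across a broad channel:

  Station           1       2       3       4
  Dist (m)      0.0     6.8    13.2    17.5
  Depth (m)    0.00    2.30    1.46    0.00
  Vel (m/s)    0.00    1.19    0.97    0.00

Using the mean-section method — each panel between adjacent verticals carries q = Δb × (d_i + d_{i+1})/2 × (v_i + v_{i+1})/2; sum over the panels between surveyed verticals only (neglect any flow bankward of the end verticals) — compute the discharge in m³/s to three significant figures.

Panel 1-2: Δb = 6.8 m, d̄ = (0.00+2.30)/2 = 1.15, v̄ = (0.00+1.19)/2 = 0.595 → q = 6.8×1.15×0.595 = 4.653 m³/s
Panel 2-3: Δb = 6.4 m, d̄ = (2.30+1.46)/2 = 1.88, v̄ = (1.19+0.97)/2 = 1.08 → q = 6.4×1.88×1.08 = 12.99 m³/s
Panel 3-4: Δb = 4.3 m, d̄ = (1.46+0.00)/2 = 0.73, v̄ = (0.97+0.00)/2 = 0.485 → q = 4.3×0.73×0.485 = 1.522 m³/s
Q = Σ q = 19.17 m³/s

19.2 m³/s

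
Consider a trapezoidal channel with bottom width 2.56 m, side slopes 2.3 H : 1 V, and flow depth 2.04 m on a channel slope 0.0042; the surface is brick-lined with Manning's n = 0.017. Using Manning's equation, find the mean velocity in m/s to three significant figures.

A = (b + z·y)·y = (2.56 + 2.3×2.04)×2.04 = 14.79 m²
P = b + 2y√(1+z²) = 2.56 + 2×2.04×√(1+2.3²) = 12.79 m
R = A/P = 14.79/12.79 = 1.156 m
Q = (1/n)·A·R^(2/3)·S^(1/2) = (1/0.017) × 14.79 × 1.156^(2/3) × 0.0042^(1/2) = 62.14 m³/s
V = Q/A = 62.14/14.79 = 4.200 m/s

4.20 m/s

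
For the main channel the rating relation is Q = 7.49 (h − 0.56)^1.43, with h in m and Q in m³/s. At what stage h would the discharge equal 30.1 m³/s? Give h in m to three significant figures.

h − h₀ = (Q/C)^(1/b) = (30.1/7.49)^(1/1.43) = 2.645 m
h = 0.56 + 2.645 = 3.205 m

3.21 m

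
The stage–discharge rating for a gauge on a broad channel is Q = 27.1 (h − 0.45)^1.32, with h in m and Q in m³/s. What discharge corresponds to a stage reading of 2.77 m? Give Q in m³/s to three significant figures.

Q = 27.1 × (2.77 − 0.45)^1.32 = 27.1 × 2.32^1.32 = 82.30 m³/s

82.3 m³/s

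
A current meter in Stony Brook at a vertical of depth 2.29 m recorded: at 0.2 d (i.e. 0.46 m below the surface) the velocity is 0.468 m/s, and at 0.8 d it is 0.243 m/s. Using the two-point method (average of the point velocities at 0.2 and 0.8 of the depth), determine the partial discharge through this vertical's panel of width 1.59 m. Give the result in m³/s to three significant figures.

1.29 m³/s

v̄ = (0.468 + 0.243) / 2 = 0.3555 m/s
q = v̄ × d × w = 0.3555 × 2.29 × 1.59 = 1.294 m³/s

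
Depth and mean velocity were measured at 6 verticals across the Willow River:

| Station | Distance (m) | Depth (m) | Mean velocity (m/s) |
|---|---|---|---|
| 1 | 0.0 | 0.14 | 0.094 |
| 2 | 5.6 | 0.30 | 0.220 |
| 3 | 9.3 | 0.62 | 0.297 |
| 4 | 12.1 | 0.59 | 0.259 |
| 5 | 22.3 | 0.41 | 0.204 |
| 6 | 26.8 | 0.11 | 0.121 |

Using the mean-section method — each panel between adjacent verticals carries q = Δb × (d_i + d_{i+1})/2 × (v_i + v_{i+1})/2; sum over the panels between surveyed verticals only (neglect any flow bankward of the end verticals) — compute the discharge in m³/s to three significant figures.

Panel 1-2: Δb = 5.6 m, d̄ = (0.14+0.30)/2 = 0.22, v̄ = (0.094+0.220)/2 = 0.157 → q = 5.6×0.22×0.157 = 0.1934 m³/s
Panel 2-3: Δb = 3.7 m, d̄ = (0.30+0.62)/2 = 0.46, v̄ = (0.220+0.297)/2 = 0.2585 → q = 3.7×0.46×0.2585 = 0.4400 m³/s
Panel 3-4: Δb = 2.8 m, d̄ = (0.62+0.59)/2 = 0.605, v̄ = (0.297+0.259)/2 = 0.278 → q = 2.8×0.605×0.278 = 0.4709 m³/s
Panel 4-5: Δb = 10.2 m, d̄ = (0.59+0.41)/2 = 0.5, v̄ = (0.259+0.204)/2 = 0.2315 → q = 10.2×0.5×0.2315 = 1.181 m³/s
Panel 5-6: Δb = 4.5 m, d̄ = (0.41+0.11)/2 = 0.26, v̄ = (0.204+0.121)/2 = 0.1625 → q = 4.5×0.26×0.1625 = 0.1901 m³/s
Q = Σ q = 2.475 m³/s

2.48 m³/s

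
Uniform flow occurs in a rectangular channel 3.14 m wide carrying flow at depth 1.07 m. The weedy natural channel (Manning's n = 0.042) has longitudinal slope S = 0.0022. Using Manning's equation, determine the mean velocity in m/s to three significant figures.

0.826 m/s

A = b·y = 3.14 × 1.07 = 3.360 m²
P = b + 2y = 3.14 + 2×1.07 = 5.280 m
R = A/P = 3.360/5.280 = 0.6363 m
Q = (1/n)·A·R^(2/3)·S^(1/2) = (1/0.042) × 3.360 × 0.6363^(2/3) × 0.0022^(1/2) = 2.776 m³/s
V = Q/A = 2.776/3.360 = 0.8262 m/s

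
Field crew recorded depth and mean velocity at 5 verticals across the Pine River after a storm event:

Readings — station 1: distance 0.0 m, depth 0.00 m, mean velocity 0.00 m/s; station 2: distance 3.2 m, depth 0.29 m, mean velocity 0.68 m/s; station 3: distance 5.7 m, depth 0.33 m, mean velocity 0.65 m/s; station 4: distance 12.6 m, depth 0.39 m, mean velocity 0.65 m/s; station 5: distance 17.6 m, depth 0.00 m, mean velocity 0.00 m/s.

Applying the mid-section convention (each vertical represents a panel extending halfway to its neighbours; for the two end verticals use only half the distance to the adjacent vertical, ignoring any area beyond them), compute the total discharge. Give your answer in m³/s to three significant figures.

3.08 m³/s

w_2 = (5.7 − 0.0)/2 = 2.85 m; q_2 = 0.68 × 0.29 × 2.85 = 0.5620 m³/s
w_3 = (12.6 − 3.2)/2 = 4.7 m; q_3 = 0.65 × 0.33 × 4.7 = 1.008 m³/s
w_4 = (17.6 − 5.7)/2 = 5.95 m; q_4 = 0.65 × 0.39 × 5.95 = 1.508 m³/s
Stations 1, 5 contribute zero (depth or velocity is 0).
Q = Σ qᵢ = 3.078 m³/s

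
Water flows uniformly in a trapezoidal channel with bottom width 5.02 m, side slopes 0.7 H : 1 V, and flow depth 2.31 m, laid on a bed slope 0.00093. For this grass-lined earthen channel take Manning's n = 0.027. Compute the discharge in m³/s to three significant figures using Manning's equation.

A = (b + z·y)·y = (5.02 + 0.7×2.31)×2.31 = 15.33 m²
P = b + 2y√(1+z²) = 5.02 + 2×2.31×√(1+0.7²) = 10.66 m
R = A/P = 15.33/10.66 = 1.438 m
Q = (1/n)·A·R^(2/3)·S^(1/2) = (1/0.027) × 15.33 × 1.438^(2/3) × 0.00093^(1/2) = 22.06 m³/s

22.1 m³/s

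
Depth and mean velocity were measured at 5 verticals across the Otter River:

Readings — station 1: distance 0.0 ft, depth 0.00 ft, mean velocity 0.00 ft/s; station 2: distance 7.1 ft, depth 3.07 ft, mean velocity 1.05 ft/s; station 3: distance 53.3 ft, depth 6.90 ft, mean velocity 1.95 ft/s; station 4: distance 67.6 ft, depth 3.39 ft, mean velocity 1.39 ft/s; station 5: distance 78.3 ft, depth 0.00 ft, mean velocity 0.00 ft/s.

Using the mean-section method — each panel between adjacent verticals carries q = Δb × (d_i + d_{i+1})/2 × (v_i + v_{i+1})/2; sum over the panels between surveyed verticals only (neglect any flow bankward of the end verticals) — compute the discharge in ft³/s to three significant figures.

Panel 1-2: Δb = 7.1 ft, d̄ = (0.00+3.07)/2 = 1.535, v̄ = (0.00+1.05)/2 = 0.525 → q = 7.1×1.535×0.525 = 5.722 ft³/s
Panel 2-3: Δb = 46.2 ft, d̄ = (3.07+6.90)/2 = 4.985, v̄ = (1.05+1.95)/2 = 1.5 → q = 46.2×4.985×1.5 = 345.5 ft³/s
Panel 3-4: Δb = 14.3 ft, d̄ = (6.90+3.39)/2 = 5.145, v̄ = (1.95+1.39)/2 = 1.67 → q = 14.3×5.145×1.67 = 122.9 ft³/s
Panel 4-5: Δb = 10.7 ft, d̄ = (3.39+0.00)/2 = 1.695, v̄ = (1.39+0.00)/2 = 0.695 → q = 10.7×1.695×0.695 = 12.60 ft³/s
Q = Σ q = 486.7 ft³/s

487 ft³/s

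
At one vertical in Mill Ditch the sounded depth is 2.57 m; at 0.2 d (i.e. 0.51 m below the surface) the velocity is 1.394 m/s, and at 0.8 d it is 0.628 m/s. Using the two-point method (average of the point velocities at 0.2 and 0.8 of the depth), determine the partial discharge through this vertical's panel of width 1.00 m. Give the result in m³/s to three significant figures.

v̄ = (1.394 + 0.628) / 2 = 1.011 m/s
q = v̄ × d × w = 1.011 × 2.57 × 1.00 = 2.598 m³/s

2.60 m³/s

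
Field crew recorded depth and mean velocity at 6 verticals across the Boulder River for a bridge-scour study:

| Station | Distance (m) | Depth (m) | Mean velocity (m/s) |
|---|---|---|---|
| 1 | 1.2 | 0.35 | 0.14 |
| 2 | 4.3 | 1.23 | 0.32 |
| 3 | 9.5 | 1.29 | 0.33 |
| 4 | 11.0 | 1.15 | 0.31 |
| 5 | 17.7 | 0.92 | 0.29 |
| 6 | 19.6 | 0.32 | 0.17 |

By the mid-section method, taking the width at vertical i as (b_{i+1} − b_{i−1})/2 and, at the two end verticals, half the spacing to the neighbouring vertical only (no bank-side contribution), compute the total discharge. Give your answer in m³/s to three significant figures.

5.80 m³/s

w_1 = (4.3 − 1.2)/2 = 1.55 m; q_1 = 0.14 × 0.35 × 1.55 = 0.07595 m³/s
w_2 = (9.5 − 1.2)/2 = 4.15 m; q_2 = 0.32 × 1.23 × 4.15 = 1.633 m³/s
w_3 = (11.0 − 4.3)/2 = 3.35 m; q_3 = 0.33 × 1.29 × 3.35 = 1.426 m³/s
w_4 = (17.7 − 9.5)/2 = 4.1 m; q_4 = 0.31 × 1.15 × 4.1 = 1.462 m³/s
w_5 = (19.6 − 11.0)/2 = 4.3 m; q_5 = 0.29 × 0.92 × 4.3 = 1.147 m³/s
w_6 = (19.6 − 17.7)/2 = 0.95 m; q_6 = 0.17 × 0.32 × 0.95 = 0.05168 m³/s
Q = Σ qᵢ = 5.796 m³/s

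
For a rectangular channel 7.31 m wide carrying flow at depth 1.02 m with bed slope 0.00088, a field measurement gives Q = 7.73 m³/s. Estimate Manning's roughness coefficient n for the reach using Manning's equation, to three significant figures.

A = b·y = 7.31 × 1.02 = 7.456 m²
P = b + 2y = 7.31 + 2×1.02 = 9.350 m
R = A/P = 7.456/9.350 = 0.7975 m
n = (1/Q)·A·R^(2/3)·S^(1/2) = (1/7.73) × 7.456 × 0.8599 × 0.02966 = 0.02461

0.0246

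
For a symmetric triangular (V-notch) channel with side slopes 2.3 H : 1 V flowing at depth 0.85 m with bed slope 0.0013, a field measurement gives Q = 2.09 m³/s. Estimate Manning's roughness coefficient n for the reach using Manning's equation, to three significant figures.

A = z·y² = 2.3×0.85² = 1.662 m²
P = 2y√(1+z²) = 2×0.85×√(1+2.3²) = 4.264 m
R = A/P = 1.662/4.264 = 0.3898 m
n = (1/Q)·A·R^(2/3)·S^(1/2) = (1/2.09) × 1.662 × 0.5336 × 0.03606 = 0.01530

0.0153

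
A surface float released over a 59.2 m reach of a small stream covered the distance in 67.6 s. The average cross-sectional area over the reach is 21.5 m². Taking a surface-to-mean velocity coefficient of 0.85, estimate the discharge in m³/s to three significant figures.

v_surface = L / t̄ = 59.2 / 67.6 = 0.8757 m/s
v_mean = 0.85 × 0.8757 = 0.7444 m/s
Q = A × v_mean = 21.5 × 0.7444 = 16.00 m³/s

16.0 m³/s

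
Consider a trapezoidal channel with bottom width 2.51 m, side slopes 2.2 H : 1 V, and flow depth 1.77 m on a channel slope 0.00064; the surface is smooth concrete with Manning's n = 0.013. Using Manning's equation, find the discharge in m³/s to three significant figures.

A = (b + z·y)·y = (2.51 + 2.2×1.77)×1.77 = 11.34 m²
P = b + 2y√(1+z²) = 2.51 + 2×1.77×√(1+2.2²) = 11.06 m
R = A/P = 11.34/11.06 = 1.024 m
Q = (1/n)·A·R^(2/3)·S^(1/2) = (1/0.013) × 11.34 × 1.024^(2/3) × 0.00064^(1/2) = 22.42 m³/s

22.4 m³/s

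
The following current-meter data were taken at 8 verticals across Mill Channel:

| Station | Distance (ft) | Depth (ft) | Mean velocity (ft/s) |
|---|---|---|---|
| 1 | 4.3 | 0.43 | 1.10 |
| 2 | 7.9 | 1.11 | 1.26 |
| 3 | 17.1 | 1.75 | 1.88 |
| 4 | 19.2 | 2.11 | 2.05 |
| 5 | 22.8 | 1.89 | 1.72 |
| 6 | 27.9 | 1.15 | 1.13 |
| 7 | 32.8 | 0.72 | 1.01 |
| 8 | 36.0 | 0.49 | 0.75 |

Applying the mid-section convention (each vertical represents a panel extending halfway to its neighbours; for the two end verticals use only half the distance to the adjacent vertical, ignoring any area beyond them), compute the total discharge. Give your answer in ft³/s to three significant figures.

w_1 = (7.9 − 4.3)/2 = 1.8 ft; q_1 = 1.10 × 0.43 × 1.8 = 0.8514 ft³/s
w_2 = (17.1 − 4.3)/2 = 6.4 ft; q_2 = 1.26 × 1.11 × 6.4 = 8.951 ft³/s
w_3 = (19.2 − 7.9)/2 = 5.65 ft; q_3 = 1.88 × 1.75 × 5.65 = 18.59 ft³/s
w_4 = (22.8 − 17.1)/2 = 2.85 ft; q_4 = 2.05 × 2.11 × 2.85 = 12.33 ft³/s
w_5 = (27.9 − 19.2)/2 = 4.35 ft; q_5 = 1.72 × 1.89 × 4.35 = 14.14 ft³/s
w_6 = (32.8 − 22.8)/2 = 5 ft; q_6 = 1.13 × 1.15 × 5 = 6.498 ft³/s
w_7 = (36.0 − 27.9)/2 = 4.05 ft; q_7 = 1.01 × 0.72 × 4.05 = 2.945 ft³/s
w_8 = (36.0 − 32.8)/2 = 1.6 ft; q_8 = 0.75 × 0.49 × 1.6 = 0.5880 ft³/s
Q = Σ qᵢ = 64.89 ft³/s

64.9 ft³/s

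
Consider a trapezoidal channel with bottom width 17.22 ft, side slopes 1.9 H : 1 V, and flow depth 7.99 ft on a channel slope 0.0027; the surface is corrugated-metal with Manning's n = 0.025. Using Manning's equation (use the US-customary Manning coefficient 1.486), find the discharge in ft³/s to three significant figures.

2350 ft³/s

A = (b + z·y)·y = (17.22 + 1.9×7.99)×7.99 = 258.9 ft²
P = b + 2y√(1+z²) = 17.22 + 2×7.99×√(1+1.9²) = 51.53 ft
R = A/P = 258.9/51.53 = 5.024 ft
Q = (1.486/n)·A·R^(2/3)·S^(1/2) = (1.486/0.025) × 258.9 × 5.024^(2/3) × 0.0027^(1/2) = 2345 ft³/s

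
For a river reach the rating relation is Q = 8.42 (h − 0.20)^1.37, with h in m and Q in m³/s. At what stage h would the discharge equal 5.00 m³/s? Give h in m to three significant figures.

h − h₀ = (Q/C)^(1/b) = (5.00/8.42)^(1/1.37) = 0.6836 m
h = 0.20 + 0.6836 = 0.8836 m

0.884 m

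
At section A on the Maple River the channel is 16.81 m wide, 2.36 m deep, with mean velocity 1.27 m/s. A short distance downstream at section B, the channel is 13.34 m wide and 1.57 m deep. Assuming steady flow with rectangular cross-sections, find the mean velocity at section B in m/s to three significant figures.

Q = A₁V₁ = (16.81×2.36) × 1.27 = 50.38 m³/s
A₂ = 13.34 × 1.57 = 20.94 m²
V₂ = Q/A₂ = 50.38/20.94 = 2.406 m/s

2.41 m/s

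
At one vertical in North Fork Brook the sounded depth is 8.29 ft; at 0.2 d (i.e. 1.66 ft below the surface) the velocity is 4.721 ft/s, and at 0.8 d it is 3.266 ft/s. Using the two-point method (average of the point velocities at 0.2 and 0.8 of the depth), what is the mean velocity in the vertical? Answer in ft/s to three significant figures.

v̄ = (4.721 + 3.266) / 2 = 3.994 ft/s

3.99 ft/s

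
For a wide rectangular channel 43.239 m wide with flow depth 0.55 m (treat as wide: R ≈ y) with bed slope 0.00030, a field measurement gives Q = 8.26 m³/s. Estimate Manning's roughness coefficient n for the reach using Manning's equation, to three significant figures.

A = b·y = 43.239 × 0.55 = 23.78 m²
Wide channel: R ≈ y = 0.55 m
n = (1/Q)·A·R^(2/3)·S^(1/2) = (1/8.26) × 23.78 × 0.6713 × 0.01732 = 0.03348

0.0335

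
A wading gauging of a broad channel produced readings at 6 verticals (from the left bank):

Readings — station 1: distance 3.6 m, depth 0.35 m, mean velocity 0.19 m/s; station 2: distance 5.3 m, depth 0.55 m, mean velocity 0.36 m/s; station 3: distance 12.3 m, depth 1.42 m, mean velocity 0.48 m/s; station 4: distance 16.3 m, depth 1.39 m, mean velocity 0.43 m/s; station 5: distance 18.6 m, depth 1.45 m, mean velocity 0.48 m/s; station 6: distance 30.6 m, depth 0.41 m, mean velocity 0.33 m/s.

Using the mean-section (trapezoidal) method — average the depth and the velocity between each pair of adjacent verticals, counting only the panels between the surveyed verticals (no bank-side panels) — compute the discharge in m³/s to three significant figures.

Panel 1-2: Δb = 1.7 m, d̄ = (0.35+0.55)/2 = 0.45, v̄ = (0.19+0.36)/2 = 0.275 → q = 1.7×0.45×0.275 = 0.2104 m³/s
Panel 2-3: Δb = 7 m, d̄ = (0.55+1.42)/2 = 0.985, v̄ = (0.36+0.48)/2 = 0.42 → q = 7×0.985×0.42 = 2.896 m³/s
Panel 3-4: Δb = 4 m, d̄ = (1.42+1.39)/2 = 1.405, v̄ = (0.48+0.43)/2 = 0.455 → q = 4×1.405×0.455 = 2.557 m³/s
Panel 4-5: Δb = 2.3 m, d̄ = (1.39+1.45)/2 = 1.42, v̄ = (0.43+0.48)/2 = 0.455 → q = 2.3×1.42×0.455 = 1.486 m³/s
Panel 5-6: Δb = 12 m, d̄ = (1.45+0.41)/2 = 0.93, v̄ = (0.48+0.33)/2 = 0.405 → q = 12×0.93×0.405 = 4.520 m³/s
Q = Σ q = 11.67 m³/s

11.7 m³/s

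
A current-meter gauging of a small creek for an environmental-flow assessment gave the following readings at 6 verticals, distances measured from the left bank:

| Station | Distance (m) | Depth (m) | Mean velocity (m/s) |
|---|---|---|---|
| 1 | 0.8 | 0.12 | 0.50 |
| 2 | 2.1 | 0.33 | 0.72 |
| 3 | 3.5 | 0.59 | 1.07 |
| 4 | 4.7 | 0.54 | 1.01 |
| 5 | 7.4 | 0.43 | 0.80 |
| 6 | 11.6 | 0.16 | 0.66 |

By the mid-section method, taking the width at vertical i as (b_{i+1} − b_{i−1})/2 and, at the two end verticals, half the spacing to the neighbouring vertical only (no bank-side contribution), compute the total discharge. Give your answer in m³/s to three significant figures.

3.65 m³/s

w_1 = (2.1 − 0.8)/2 = 0.65 m; q_1 = 0.50 × 0.12 × 0.65 = 0.03900 m³/s
w_2 = (3.5 − 0.8)/2 = 1.35 m; q_2 = 0.72 × 0.33 × 1.35 = 0.3208 m³/s
w_3 = (4.7 − 2.1)/2 = 1.3 m; q_3 = 1.07 × 0.59 × 1.3 = 0.8207 m³/s
w_4 = (7.4 − 3.5)/2 = 1.95 m; q_4 = 1.01 × 0.54 × 1.95 = 1.064 m³/s
w_5 = (11.6 − 4.7)/2 = 3.45 m; q_5 = 0.80 × 0.43 × 3.45 = 1.187 m³/s
w_6 = (11.6 − 7.4)/2 = 2.1 m; q_6 = 0.66 × 0.16 × 2.1 = 0.2218 m³/s
Q = Σ qᵢ = 3.653 m³/s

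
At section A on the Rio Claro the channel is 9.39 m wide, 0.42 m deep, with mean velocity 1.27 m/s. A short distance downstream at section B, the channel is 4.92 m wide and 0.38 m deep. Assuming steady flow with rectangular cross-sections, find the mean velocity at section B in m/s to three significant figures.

2.68 m/s

Q = A₁V₁ = (9.39×0.42) × 1.27 = 5.009 m³/s
A₂ = 4.92 × 0.38 = 1.870 m²
V₂ = Q/A₂ = 5.009/1.870 = 2.679 m/s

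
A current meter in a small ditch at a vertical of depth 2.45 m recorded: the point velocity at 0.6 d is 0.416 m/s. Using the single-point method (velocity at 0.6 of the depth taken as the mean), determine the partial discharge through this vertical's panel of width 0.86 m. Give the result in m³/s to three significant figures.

0.877 m³/s

v̄ = v₀.₆ = 0.416 m/s
q = v̄ × d × w = 0.4160 × 2.45 × 0.86 = 0.8765 m³/s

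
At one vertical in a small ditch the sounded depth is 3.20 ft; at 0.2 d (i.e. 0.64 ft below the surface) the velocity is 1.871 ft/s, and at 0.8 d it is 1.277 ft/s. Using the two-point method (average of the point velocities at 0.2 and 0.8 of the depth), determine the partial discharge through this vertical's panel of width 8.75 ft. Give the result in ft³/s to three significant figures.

44.1 ft³/s

v̄ = (1.871 + 1.277) / 2 = 1.574 ft/s
q = v̄ × d × w = 1.574 × 3.20 × 8.75 = 44.07 ft³/s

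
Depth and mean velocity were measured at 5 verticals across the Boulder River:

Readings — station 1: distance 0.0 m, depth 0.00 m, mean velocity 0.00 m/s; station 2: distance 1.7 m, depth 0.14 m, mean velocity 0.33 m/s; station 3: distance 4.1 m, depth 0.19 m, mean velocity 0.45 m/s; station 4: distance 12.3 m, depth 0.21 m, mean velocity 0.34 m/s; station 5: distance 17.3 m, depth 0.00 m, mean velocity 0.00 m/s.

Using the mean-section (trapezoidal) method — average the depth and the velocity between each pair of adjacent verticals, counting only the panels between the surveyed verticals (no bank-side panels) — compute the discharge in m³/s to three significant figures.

Panel 1-2: Δb = 1.7 m, d̄ = (0.00+0.14)/2 = 0.07, v̄ = (0.00+0.33)/2 = 0.165 → q = 1.7×0.07×0.165 = 0.01964 m³/s
Panel 2-3: Δb = 2.4 m, d̄ = (0.14+0.19)/2 = 0.165, v̄ = (0.33+0.45)/2 = 0.39 → q = 2.4×0.165×0.39 = 0.1544 m³/s
Panel 3-4: Δb = 8.2 m, d̄ = (0.19+0.21)/2 = 0.2, v̄ = (0.45+0.34)/2 = 0.395 → q = 8.2×0.2×0.395 = 0.6478 m³/s
Panel 4-5: Δb = 5 m, d̄ = (0.21+0.00)/2 = 0.105, v̄ = (0.34+0.00)/2 = 0.17 → q = 5×0.105×0.17 = 0.08925 m³/s
Q = Σ q = 0.9111 m³/s

0.911 m³/s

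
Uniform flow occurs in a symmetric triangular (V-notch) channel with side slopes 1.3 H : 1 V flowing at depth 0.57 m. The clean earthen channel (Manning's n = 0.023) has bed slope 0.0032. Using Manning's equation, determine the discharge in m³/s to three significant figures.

0.385 m³/s

A = z·y² = 1.3×0.57² = 0.4224 m²
P = 2y√(1+z²) = 2×0.57×√(1+1.3²) = 1.870 m
R = A/P = 0.4224/1.870 = 0.2259 m
Q = (1/n)·A·R^(2/3)·S^(1/2) = (1/0.023) × 0.4224 × 0.2259^(2/3) × 0.0032^(1/2) = 0.3853 m³/s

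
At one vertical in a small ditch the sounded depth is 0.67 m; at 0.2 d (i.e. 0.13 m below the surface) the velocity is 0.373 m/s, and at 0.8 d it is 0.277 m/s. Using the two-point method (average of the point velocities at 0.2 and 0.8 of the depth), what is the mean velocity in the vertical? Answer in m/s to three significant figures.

0.325 m/s

v̄ = (0.373 + 0.277) / 2 = 0.3250 m/s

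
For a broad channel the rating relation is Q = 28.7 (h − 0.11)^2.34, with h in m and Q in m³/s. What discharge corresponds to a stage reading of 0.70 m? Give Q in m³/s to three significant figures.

8.35 m³/s

Q = 28.7 × (0.70 − 0.11)^2.34 = 28.7 × 0.59^2.34 = 8.350 m³/s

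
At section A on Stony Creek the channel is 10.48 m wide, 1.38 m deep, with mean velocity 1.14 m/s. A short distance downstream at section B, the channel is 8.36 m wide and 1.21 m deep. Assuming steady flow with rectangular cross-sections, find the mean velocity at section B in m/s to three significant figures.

1.63 m/s

Q = A₁V₁ = (10.48×1.38) × 1.14 = 16.49 m³/s
A₂ = 8.36 × 1.21 = 10.12 m²
V₂ = Q/A₂ = 16.49/10.12 = 1.630 m/s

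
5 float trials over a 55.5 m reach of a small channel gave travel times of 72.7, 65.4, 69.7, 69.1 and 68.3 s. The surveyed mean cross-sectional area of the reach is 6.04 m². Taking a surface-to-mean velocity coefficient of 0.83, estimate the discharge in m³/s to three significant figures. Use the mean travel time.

t̄ = (72.7 + 65.4 + 69.7 + 69.1 + 68.3) / 5 = 69.04 s
v_surface = L / t̄ = 55.5 / 69.04 = 0.8039 m/s
v_mean = 0.83 × 0.8039 = 0.6672 m/s
Q = A × v_mean = 6.04 × 0.6672 = 4.030 m³/s

4.03 m³/s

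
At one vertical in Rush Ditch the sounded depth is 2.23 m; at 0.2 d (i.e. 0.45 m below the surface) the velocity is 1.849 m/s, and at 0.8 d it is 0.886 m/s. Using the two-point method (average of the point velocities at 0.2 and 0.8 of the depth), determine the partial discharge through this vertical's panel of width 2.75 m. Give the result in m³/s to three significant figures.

v̄ = (1.849 + 0.886) / 2 = 1.368 m/s
q = v̄ × d × w = 1.368 × 2.23 × 2.75 = 8.386 m³/s

8.39 m³/s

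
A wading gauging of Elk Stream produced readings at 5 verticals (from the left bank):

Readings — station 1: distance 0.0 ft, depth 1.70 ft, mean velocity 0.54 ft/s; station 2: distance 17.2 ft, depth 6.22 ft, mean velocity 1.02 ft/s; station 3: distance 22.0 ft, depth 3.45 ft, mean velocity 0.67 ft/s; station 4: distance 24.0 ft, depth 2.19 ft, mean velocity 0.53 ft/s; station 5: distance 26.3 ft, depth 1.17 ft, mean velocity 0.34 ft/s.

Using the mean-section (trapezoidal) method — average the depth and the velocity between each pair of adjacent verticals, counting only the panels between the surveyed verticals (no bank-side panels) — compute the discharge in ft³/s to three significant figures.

Panel 1-2: Δb = 17.2 ft, d̄ = (1.70+6.22)/2 = 3.96, v̄ = (0.54+1.02)/2 = 0.78 → q = 17.2×3.96×0.78 = 53.13 ft³/s
Panel 2-3: Δb = 4.8 ft, d̄ = (6.22+3.45)/2 = 4.835, v̄ = (1.02+0.67)/2 = 0.845 → q = 4.8×4.835×0.845 = 19.61 ft³/s
Panel 3-4: Δb = 2 ft, d̄ = (3.45+2.19)/2 = 2.82, v̄ = (0.67+0.53)/2 = 0.6 → q = 2×2.82×0.6 = 3.384 ft³/s
Panel 4-5: Δb = 2.3 ft, d̄ = (2.19+1.17)/2 = 1.68, v̄ = (0.53+0.34)/2 = 0.435 → q = 2.3×1.68×0.435 = 1.681 ft³/s
Q = Σ q = 77.80 ft³/s

77.8 ft³/s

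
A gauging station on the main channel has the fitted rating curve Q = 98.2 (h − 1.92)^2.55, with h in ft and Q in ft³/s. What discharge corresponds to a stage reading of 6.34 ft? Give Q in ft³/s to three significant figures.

4340 ft³/s

Q = 98.2 × (6.34 − 1.92)^2.55 = 98.2 × 4.42^2.55 = 4344 ft³/s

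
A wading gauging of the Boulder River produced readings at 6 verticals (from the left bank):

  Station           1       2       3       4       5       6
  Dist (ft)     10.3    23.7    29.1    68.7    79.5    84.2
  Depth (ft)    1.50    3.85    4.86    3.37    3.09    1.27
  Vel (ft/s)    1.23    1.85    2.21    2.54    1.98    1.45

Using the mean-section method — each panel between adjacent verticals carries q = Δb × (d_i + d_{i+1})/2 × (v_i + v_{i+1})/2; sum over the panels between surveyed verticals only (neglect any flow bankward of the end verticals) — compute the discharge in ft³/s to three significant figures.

Panel 1-2: Δb = 13.4 ft, d̄ = (1.50+3.85)/2 = 2.675, v̄ = (1.23+1.85)/2 = 1.54 → q = 13.4×2.675×1.54 = 55.20 ft³/s
Panel 2-3: Δb = 5.4 ft, d̄ = (3.85+4.86)/2 = 4.355, v̄ = (1.85+2.21)/2 = 2.03 → q = 5.4×4.355×2.03 = 47.74 ft³/s
Panel 3-4: Δb = 39.6 ft, d̄ = (4.86+3.37)/2 = 4.115, v̄ = (2.21+2.54)/2 = 2.375 → q = 39.6×4.115×2.375 = 387.0 ft³/s
Panel 4-5: Δb = 10.8 ft, d̄ = (3.37+3.09)/2 = 3.23, v̄ = (2.54+1.98)/2 = 2.26 → q = 10.8×3.23×2.26 = 78.84 ft³/s
Panel 5-6: Δb = 4.7 ft, d̄ = (3.09+1.27)/2 = 2.18, v̄ = (1.98+1.45)/2 = 1.715 → q = 4.7×2.18×1.715 = 17.57 ft³/s
Q = Σ q = 586.4 ft³/s

586 ft³/s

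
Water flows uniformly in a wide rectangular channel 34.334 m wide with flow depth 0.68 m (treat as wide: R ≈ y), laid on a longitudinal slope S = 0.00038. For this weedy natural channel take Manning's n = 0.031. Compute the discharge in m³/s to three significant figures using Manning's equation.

11.4 m³/s

A = b·y = 34.334 × 0.68 = 23.35 m²
Wide channel: R ≈ y = 0.68 m
Q = (1/n)·A·R^(2/3)·S^(1/2) = (1/0.031) × 23.35 × 0.6800^(2/3) × 0.00038^(1/2) = 11.35 m³/s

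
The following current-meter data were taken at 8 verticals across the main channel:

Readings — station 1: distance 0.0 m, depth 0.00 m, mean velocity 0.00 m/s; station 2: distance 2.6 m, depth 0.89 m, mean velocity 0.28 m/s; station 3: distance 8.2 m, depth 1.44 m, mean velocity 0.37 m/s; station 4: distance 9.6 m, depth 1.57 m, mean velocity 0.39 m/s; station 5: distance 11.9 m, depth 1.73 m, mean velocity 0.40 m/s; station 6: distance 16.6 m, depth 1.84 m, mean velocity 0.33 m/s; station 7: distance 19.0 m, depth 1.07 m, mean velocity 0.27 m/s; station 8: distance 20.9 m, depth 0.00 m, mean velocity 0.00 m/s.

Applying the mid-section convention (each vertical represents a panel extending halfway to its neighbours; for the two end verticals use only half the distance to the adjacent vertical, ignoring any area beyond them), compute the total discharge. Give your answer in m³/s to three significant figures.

w_2 = (8.2 − 0.0)/2 = 4.1 m; q_2 = 0.28 × 0.89 × 4.1 = 1.022 m³/s
w_3 = (9.6 − 2.6)/2 = 3.5 m; q_3 = 0.37 × 1.44 × 3.5 = 1.865 m³/s
w_4 = (11.9 − 8.2)/2 = 1.85 m; q_4 = 0.39 × 1.57 × 1.85 = 1.133 m³/s
w_5 = (16.6 − 9.6)/2 = 3.5 m; q_5 = 0.40 × 1.73 × 3.5 = 2.422 m³/s
w_6 = (19.0 − 11.9)/2 = 3.55 m; q_6 = 0.33 × 1.84 × 3.55 = 2.156 m³/s
w_7 = (20.9 − 16.6)/2 = 2.15 m; q_7 = 0.27 × 1.07 × 2.15 = 0.6211 m³/s
Stations 1, 8 contribute zero (depth or velocity is 0).
Q = Σ qᵢ = 9.218 m³/s

9.22 m³/s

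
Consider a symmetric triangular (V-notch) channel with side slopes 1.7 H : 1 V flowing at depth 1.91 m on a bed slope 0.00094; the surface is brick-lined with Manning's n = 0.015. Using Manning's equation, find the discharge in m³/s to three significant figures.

11.1 m³/s

A = z·y² = 1.7×1.91² = 6.202 m²
P = 2y√(1+z²) = 2×1.91×√(1+1.7²) = 7.534 m
R = A/P = 6.202/7.534 = 0.8231 m
Q = (1/n)·A·R^(2/3)·S^(1/2) = (1/0.015) × 6.202 × 0.8231^(2/3) × 0.00094^(1/2) = 11.13 m³/s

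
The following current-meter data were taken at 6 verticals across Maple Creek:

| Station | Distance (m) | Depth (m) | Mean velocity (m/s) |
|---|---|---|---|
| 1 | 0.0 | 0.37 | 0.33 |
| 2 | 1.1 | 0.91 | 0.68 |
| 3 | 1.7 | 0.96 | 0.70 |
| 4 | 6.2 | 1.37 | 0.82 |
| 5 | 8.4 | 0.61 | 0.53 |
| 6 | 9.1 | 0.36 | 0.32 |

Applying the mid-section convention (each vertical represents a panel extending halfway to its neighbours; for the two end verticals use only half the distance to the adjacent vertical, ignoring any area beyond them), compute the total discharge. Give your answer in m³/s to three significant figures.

6.58 m³/s

w_1 = (1.1 − 0.0)/2 = 0.55 m; q_1 = 0.33 × 0.37 × 0.55 = 0.06716 m³/s
w_2 = (1.7 − 0.0)/2 = 0.85 m; q_2 = 0.68 × 0.91 × 0.85 = 0.5260 m³/s
w_3 = (6.2 − 1.1)/2 = 2.55 m; q_3 = 0.70 × 0.96 × 2.55 = 1.714 m³/s
w_4 = (8.4 − 1.7)/2 = 3.35 m; q_4 = 0.82 × 1.37 × 3.35 = 3.763 m³/s
w_5 = (9.1 − 6.2)/2 = 1.45 m; q_5 = 0.53 × 0.61 × 1.45 = 0.4688 m³/s
w_6 = (9.1 − 8.4)/2 = 0.35 m; q_6 = 0.32 × 0.36 × 0.35 = 0.04032 m³/s
Q = Σ qᵢ = 6.579 m³/s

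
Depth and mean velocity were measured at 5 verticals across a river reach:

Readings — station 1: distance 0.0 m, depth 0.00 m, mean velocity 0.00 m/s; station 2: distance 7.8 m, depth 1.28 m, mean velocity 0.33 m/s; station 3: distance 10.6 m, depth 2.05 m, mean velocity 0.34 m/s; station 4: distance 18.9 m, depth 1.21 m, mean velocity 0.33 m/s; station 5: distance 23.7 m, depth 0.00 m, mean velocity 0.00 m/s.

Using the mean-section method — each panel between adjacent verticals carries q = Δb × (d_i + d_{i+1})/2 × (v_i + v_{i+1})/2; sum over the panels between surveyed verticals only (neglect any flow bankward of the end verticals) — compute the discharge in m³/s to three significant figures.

7.40 m³/s

Panel 1-2: Δb = 7.8 m, d̄ = (0.00+1.28)/2 = 0.64, v̄ = (0.00+0.33)/2 = 0.165 → q = 7.8×0.64×0.165 = 0.8237 m³/s
Panel 2-3: Δb = 2.8 m, d̄ = (1.28+2.05)/2 = 1.665, v̄ = (0.33+0.34)/2 = 0.335 → q = 2.8×1.665×0.335 = 1.562 m³/s
Panel 3-4: Δb = 8.3 m, d̄ = (2.05+1.21)/2 = 1.63, v̄ = (0.34+0.33)/2 = 0.335 → q = 8.3×1.63×0.335 = 4.532 m³/s
Panel 4-5: Δb = 4.8 m, d̄ = (1.21+0.00)/2 = 0.605, v̄ = (0.33+0.00)/2 = 0.165 → q = 4.8×0.605×0.165 = 0.4792 m³/s
Q = Σ q = 7.397 m³/s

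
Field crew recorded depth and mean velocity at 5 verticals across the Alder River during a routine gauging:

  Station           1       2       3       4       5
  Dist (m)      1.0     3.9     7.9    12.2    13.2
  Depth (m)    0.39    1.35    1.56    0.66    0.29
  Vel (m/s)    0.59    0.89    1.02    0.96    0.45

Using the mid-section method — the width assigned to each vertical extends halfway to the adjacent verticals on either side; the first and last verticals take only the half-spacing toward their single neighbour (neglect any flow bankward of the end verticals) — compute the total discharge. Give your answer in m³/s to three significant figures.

12.8 m³/s

w_1 = (3.9 − 1.0)/2 = 1.45 m; q_1 = 0.59 × 0.39 × 1.45 = 0.3336 m³/s
w_2 = (7.9 − 1.0)/2 = 3.45 m; q_2 = 0.89 × 1.35 × 3.45 = 4.145 m³/s
w_3 = (12.2 − 3.9)/2 = 4.15 m; q_3 = 1.02 × 1.56 × 4.15 = 6.603 m³/s
w_4 = (13.2 − 7.9)/2 = 2.65 m; q_4 = 0.96 × 0.66 × 2.65 = 1.679 m³/s
w_5 = (13.2 − 12.2)/2 = 0.5 m; q_5 = 0.45 × 0.29 × 0.5 = 0.06525 m³/s
Q = Σ qᵢ = 12.83 m³/s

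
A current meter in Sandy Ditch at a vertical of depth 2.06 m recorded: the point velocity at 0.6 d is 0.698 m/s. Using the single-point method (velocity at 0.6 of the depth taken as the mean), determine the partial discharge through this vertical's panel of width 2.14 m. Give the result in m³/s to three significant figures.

3.08 m³/s

v̄ = v₀.₆ = 0.698 m/s
q = v̄ × d × w = 0.6980 × 2.06 × 2.14 = 3.077 m³/s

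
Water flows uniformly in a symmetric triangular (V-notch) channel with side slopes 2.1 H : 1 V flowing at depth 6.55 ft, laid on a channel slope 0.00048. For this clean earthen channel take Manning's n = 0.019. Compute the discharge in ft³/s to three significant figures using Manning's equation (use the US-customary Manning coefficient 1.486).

318 ft³/s

A = z·y² = 2.1×6.55² = 90.10 ft²
P = 2y√(1+z²) = 2×6.55×√(1+2.1²) = 30.47 ft
R = A/P = 90.10/30.47 = 2.957 ft
Q = (1.486/n)·A·R^(2/3)·S^(1/2) = (1.486/0.019) × 90.10 × 2.957^(2/3) × 0.00048^(1/2) = 318.0 ft³/s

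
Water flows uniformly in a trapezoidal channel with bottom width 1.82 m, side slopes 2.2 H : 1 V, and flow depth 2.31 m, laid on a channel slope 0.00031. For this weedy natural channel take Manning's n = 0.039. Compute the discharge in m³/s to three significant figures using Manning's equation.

8.25 m³/s

A = (b + z·y)·y = (1.82 + 2.2×2.31)×2.31 = 15.94 m²
P = b + 2y√(1+z²) = 1.82 + 2×2.31×√(1+2.2²) = 12.98 m
R = A/P = 15.94/12.98 = 1.228 m
Q = (1/n)·A·R^(2/3)·S^(1/2) = (1/0.039) × 15.94 × 1.228^(2/3) × 0.00031^(1/2) = 8.254 m³/s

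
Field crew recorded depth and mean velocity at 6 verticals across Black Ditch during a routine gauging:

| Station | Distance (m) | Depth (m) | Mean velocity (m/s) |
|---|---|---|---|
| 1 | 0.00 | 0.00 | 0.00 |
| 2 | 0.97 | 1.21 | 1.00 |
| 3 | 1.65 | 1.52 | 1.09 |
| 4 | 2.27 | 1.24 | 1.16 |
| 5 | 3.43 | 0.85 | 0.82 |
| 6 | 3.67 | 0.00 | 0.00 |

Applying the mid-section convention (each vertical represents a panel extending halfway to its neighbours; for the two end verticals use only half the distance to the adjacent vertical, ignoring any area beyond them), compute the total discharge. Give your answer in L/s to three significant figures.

3840 L/s

w_2 = (1.65 − 0.00)/2 = 0.825 m; q_2 = 1.00 × 1.21 × 0.825 = 0.9983 m³/s
w_3 = (2.27 − 0.97)/2 = 0.65 m; q_3 = 1.09 × 1.52 × 0.65 = 1.077 m³/s
w_4 = (3.43 − 1.65)/2 = 0.89 m; q_4 = 1.16 × 1.24 × 0.89 = 1.280 m³/s
w_5 = (3.67 − 2.27)/2 = 0.7 m; q_5 = 0.82 × 0.85 × 0.7 = 0.4879 m³/s
Stations 1, 6 contribute zero (depth or velocity is 0).
Q = Σ qᵢ = 3.843 m³/s
= 3.843 × 1000 = 3843 L/s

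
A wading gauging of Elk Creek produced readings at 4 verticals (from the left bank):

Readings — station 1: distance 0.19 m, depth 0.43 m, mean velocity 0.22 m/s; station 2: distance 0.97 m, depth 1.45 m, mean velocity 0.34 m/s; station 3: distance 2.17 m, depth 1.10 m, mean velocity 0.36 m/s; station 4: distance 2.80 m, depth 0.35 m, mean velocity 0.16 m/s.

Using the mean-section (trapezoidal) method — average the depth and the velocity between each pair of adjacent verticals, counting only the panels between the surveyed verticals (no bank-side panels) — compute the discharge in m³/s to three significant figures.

0.860 m³/s

Panel 1-2: Δb = 0.78 m, d̄ = (0.43+1.45)/2 = 0.94, v̄ = (0.22+0.34)/2 = 0.28 → q = 0.78×0.94×0.28 = 0.2053 m³/s
Panel 2-3: Δb = 1.2 m, d̄ = (1.45+1.10)/2 = 1.275, v̄ = (0.34+0.36)/2 = 0.35 → q = 1.2×1.275×0.35 = 0.5355 m³/s
Panel 3-4: Δb = 0.63 m, d̄ = (1.10+0.35)/2 = 0.725, v̄ = (0.36+0.16)/2 = 0.26 → q = 0.63×0.725×0.26 = 0.1188 m³/s
Q = Σ q = 0.8596 m³/s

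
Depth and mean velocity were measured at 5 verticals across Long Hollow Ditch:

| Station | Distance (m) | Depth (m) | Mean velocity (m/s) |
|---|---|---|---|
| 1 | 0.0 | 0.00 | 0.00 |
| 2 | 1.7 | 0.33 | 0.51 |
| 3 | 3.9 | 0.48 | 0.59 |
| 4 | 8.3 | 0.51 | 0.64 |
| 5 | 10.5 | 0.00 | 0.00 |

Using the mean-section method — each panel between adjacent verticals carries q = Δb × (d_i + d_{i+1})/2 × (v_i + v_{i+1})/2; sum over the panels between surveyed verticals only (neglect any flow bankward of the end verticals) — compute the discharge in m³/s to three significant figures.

2.08 m³/s

Panel 1-2: Δb = 1.7 m, d̄ = (0.00+0.33)/2 = 0.165, v̄ = (0.00+0.51)/2 = 0.255 → q = 1.7×0.165×0.255 = 0.07153 m³/s
Panel 2-3: Δb = 2.2 m, d̄ = (0.33+0.48)/2 = 0.405, v̄ = (0.51+0.59)/2 = 0.55 → q = 2.2×0.405×0.55 = 0.4901 m³/s
Panel 3-4: Δb = 4.4 m, d̄ = (0.48+0.51)/2 = 0.495, v̄ = (0.59+0.64)/2 = 0.615 → q = 4.4×0.495×0.615 = 1.339 m³/s
Panel 4-5: Δb = 2.2 m, d̄ = (0.51+0.00)/2 = 0.255, v̄ = (0.64+0.00)/2 = 0.32 → q = 2.2×0.255×0.32 = 0.1795 m³/s
Q = Σ q = 2.081 m³/s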